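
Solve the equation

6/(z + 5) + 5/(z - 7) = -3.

Multiply both sides by (z + 5)(z - 7):
6(z - 7) + 5(z + 5) = -3(z + 5)(z - 7).
Expand and collect terms: -3z² - 5z + 122 = 0.
By the quadratic formula, z = (5 ± √1489) / -6, so z ≈ -7.2646 or z ≈ 5.5979.
Neither value makes a denominator zero (z ≠ -5, z ≠ 7), so both are valid.

z = -7.2646 or z = 5.5979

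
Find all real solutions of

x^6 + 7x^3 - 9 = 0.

Let u = x^3. The equation becomes u^2 + 7u - 9 = 0.
By the quadratic formula, u = -7/2 + sqrt(85)/2 or u = -sqrt(85)/2 - 7/2.
x^3 = -7/2 + sqrt(85)/2 gives x = (-7/2 + sqrt(85)/2)^(1/3) ~= 1.0353.
x^3 = -sqrt(85)/2 - 7/2 gives x = -(7/2 + sqrt(85)/2)^(1/3) ~= -2.0091.

x = -2.0091 or x = 1.0353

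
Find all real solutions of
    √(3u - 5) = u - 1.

Square both sides: 3u - 5 = (u - 1)².
Expand and rearrange: u² - 5u + 6 = 0.
Solving gives u = 3 or u = 2.
Check each candidate in the original equation:
  u = 3: √(4) = 2, while u - 1 = 2 — valid.
  u = 2: √(1) = 1, while u - 1 = 1 — valid.

u = 2 or u = 3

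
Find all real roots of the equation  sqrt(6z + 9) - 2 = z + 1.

z = 0

Isolate the radical: sqrt(6z + 9) = z + 3.
Square both sides: 6z + 9 = (z + 3)^2.
Expand and rearrange: z^2 = 0.
This gives the repeated root z = 0.
Check in the original equation:
  z = 0: sqrt(9) = 3, while z + 3 = 3 — valid.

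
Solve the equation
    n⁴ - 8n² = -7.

Let u = n². The equation becomes u² - 8u + 7 = 0.
Factor: (u - 7)(u - 1) = 0, so u = 7 or u = 1.
n² = 7 gives n = ±√(7) ≈ ±2.6458.
n² = 1 gives n = ±1.

n = -2.6458 or n = -1 or n = 1 or n = 2.6458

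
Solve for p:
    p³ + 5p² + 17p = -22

Rearrange: p³ + 5p² + 17p + 22 = 0.
Possible rational roots are divisors of 22. Testing p = -2 gives 0, so (p + 2) is a factor.
Divide: p³ + 5p² + 17p + 22 = (p + 2)(p² + 3p + 11).
The quadratic p² + 3p + 11 has discriminant -35 < 0, so no further real roots.

p = -2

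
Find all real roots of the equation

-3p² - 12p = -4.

Rearrange to standard form: -3p² - 12p + 4 = 0.
Discriminant: (-12)² − 4·(-3)·4 = 192.
Quadratic formula: p = (12 ± √192) / (-6).
So p = -4·√(3)/3 - 2 ≈ -4.3094 or p = -2 + 4·√(3)/3 ≈ 0.3094.

p = -4.3094 or p = 0.3094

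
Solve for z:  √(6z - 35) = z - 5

Square both sides: 6z - 35 = (z - 5)².
Expand and rearrange: z² - 16z + 60 = 0.
Solving gives z = 10 or z = 6.
Check each candidate in the original equation:
  z = 10: √(25) = 5, while z - 5 = 5 — valid.
  z = 6: √(1) = 1, while z - 5 = 1 — valid.

z = 6 or z = 10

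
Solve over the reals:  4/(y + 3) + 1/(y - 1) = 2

y = -1.3508 or y = 1.8508

Multiply both sides by (y + 3)(y - 1):
4(y - 1) + (y + 3) = 2(y + 3)(y - 1).
Expand and collect terms: 2y² - y - 5 = 0.
By the quadratic formula, y = (1 ± √41) / 4, so y ≈ 1.8508 or y ≈ -1.3508.
Neither value makes a denominator zero (y ≠ -3, y ≠ 1), so both are valid.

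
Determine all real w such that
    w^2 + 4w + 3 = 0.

w = -3 or w = -1

Factor: (w + 1)(w + 3) = 0.
So w = -1 or w = -3.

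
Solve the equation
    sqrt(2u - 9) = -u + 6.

Square both sides: 2u - 9 = (-u + 6)^2.
Expand and rearrange: u^2 - 14u + 45 = 0.
Solving gives u = 9 or u = 5.
Check each candidate in the original equation:
  u = 9: sqrt(9) = 3, while -u + 6 = -3 — extraneous.
  u = 5: sqrt(1) = 1, while -u + 6 = 1 — valid.

u = 5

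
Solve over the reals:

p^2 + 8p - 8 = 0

Discriminant: (8)^2 - 4*1*(-8) = 96.
Quadratic formula: p = (-8 +/- sqrt(96)) / 2.
So p = -4 + 2*sqrt(6) ~= 0.899 or p = -2*sqrt(6) - 4 ~= -8.899.

p = -8.899 or p = 0.899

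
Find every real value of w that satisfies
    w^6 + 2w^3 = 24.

w = -1.8171 or w = 1.5874

Let u = w^3. The equation becomes u^2 + 2u - 24 = 0.
Factor: (u - 4)(u + 6) = 0, so u = 4 or u = -6.
w^3 = 4 gives w = (4)^(1/3) ~= 1.5874.
w^3 = -6 gives w = -(6)^(1/3) ~= -1.8171.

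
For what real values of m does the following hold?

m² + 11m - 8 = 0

m = -11.6847 or m = 0.6847

Discriminant: (11)² − 4·1·(-8) = 153.
Quadratic formula: m = (-11 ± √153) / 2.
So m = -11/2 + 3·√(17)/2 ≈ 0.6847 or m = -3·√(17)/2 - 11/2 ≈ -11.6847.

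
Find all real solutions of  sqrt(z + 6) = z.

Square both sides: z + 6 = (z)^2.
Expand and rearrange: z^2 - z - 6 = 0.
Solving gives z = 3 or z = -2.
Check each candidate in the original equation:
  z = 3: sqrt(9) = 3, while z = 3 — valid.
  z = -2: sqrt(4) = 2, while z = -2 — extraneous.

z = 3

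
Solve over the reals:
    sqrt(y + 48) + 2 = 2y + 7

y = 1

Isolate the radical: sqrt(y + 48) = 2y + 5.
Square both sides: y + 48 = (2y + 5)^2.
Expand and rearrange: 4y^2 + 19y - 23 = 0.
Solving gives y = 1 or y = -5.75.
Check each candidate in the original equation:
  y = 1: sqrt(49) = 7, while 2y + 5 = 7 — valid.
  y = -5.75: sqrt(42.25) = 6.5, while 2y + 5 = -6.5 — extraneous.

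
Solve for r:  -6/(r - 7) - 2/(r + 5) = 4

Multiply both sides by (r - 7)(r + 5):
-6(r + 5) - 2(r - 7) = 4(r - 7)(r + 5).
Expand and collect terms: 4r² - 124 = 0.
By the quadratic formula, r = (0 ± √1984) / 8, so r ≈ 5.5678 or r ≈ -5.5678.
Neither value makes a denominator zero (r ≠ 7, r ≠ -5), so both are valid.

r = -5.5678 or r = 5.5678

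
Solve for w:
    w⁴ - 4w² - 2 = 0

Let u = w². The equation becomes u² - 4u - 2 = 0.
By the quadratic formula, u = 2 + √(6) or u = 2 - √(6).
w² = 2 + √(6) gives w = ±√(2 + √(6)) ≈ ±2.1094.
w² = 2 - √(6) < 0 has no real solution.

w = -2.1094 or w = 2.1094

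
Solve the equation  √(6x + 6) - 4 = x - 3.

Isolate the radical: √(6x + 6) = x + 1.
Square both sides: 6x + 6 = (x + 1)².
Expand and rearrange: x² - 4x - 5 = 0.
Solving gives x = 5 or x = -1.
Check each candidate in the original equation:
  x = 5: √(36) = 6, while x + 1 = 6 — valid.
  x = -1: √(0) = 0, while x + 1 = 0 — valid.

x = -1 or x = 5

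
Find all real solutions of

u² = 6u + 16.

u = -2 or u = 8

Bring every term to one side: u² - 6u - 16 = 0.
Factor: (u - 8)(u + 2) = 0.
So u = 8 or u = -2.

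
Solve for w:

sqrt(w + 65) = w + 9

w = -1

Square both sides: w + 65 = (w + 9)^2.
Expand and rearrange: w^2 + 17w + 16 = 0.
Solving gives w = -1 or w = -16.
Check each candidate in the original equation:
  w = -1: sqrt(64) = 8, while w + 9 = 8 — valid.
  w = -16: sqrt(49) = 7, while w + 9 = -7 — extraneous.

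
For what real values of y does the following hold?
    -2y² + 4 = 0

Discriminant: (0)² − 4·(-2)·4 = 32.
Quadratic formula: y = (0 ± √32) / (-4).
So y = -√(2) ≈ -1.4142 or y = √(2) ≈ 1.4142.

y = -1.4142 or y = 1.4142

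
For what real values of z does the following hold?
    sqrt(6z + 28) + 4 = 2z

z = 6

Isolate the radical: sqrt(6z + 28) = 2z - 4.
Square both sides: 6z + 28 = (2z - 4)^2.
Expand and rearrange: 4z^2 - 22z - 12 = 0.
Solving gives z = 6 or z = -0.5.
Check each candidate in the original equation:
  z = 6: sqrt(64) = 8, while 2z - 4 = 8 — valid.
  z = -0.5: sqrt(25) = 5, while 2z - 4 = -5 — extraneous.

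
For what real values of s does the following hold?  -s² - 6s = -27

s = -9 or s = 3

Bring every term to one side: -s² - 6s + 27 = 0.
Factor: -1(s - 3)(s + 9) = 0.
So s = 3 or s = -9.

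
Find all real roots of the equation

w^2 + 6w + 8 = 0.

Factor: (w + 2)(w + 4) = 0.
So w = -2 or w = -4.

w = -4 or w = -2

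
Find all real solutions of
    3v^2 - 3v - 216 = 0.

Factor: 3(v + 8)(v - 9) = 0.
So v = -8 or v = 9.

v = -8 or v = 9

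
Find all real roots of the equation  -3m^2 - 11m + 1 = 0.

m = -3.7554 or m = 0.0888

Discriminant: (-11)^2 - 4*(-3)*1 = 133.
Quadratic formula: m = (11 +/- sqrt(133)) / (-6).
So m = -sqrt(133)/6 - 11/6 ~= -3.7554 or m = -11/6 + sqrt(133)/6 ~= 0.0888.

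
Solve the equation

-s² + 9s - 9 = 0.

Discriminant: (9)² − 4·(-1)·(-9) = 45.
Quadratic formula: s = (-9 ± √45) / (-2).
So s = 9/2 - 3·√(5)/2 ≈ 1.1459 or s = 3·√(5)/2 + 9/2 ≈ 7.8541.

s = 1.1459 or s = 7.8541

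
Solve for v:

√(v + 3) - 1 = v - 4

v = 6

Isolate the radical: √(v + 3) = v - 3.
Square both sides: v + 3 = (v - 3)².
Expand and rearrange: v² - 7v + 6 = 0.
Solving gives v = 6 or v = 1.
Check each candidate in the original equation:
  v = 6: √(9) = 3, while v - 3 = 3 — valid.
  v = 1: √(4) = 2, while v - 3 = -2 — extraneous.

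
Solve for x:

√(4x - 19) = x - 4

Square both sides: 4x - 19 = (x - 4)².
Expand and rearrange: x² - 12x + 35 = 0.
Solving gives x = 7 or x = 5.
Check each candidate in the original equation:
  x = 7: √(9) = 3, while x - 4 = 3 — valid.
  x = 5: √(1) = 1, while x - 4 = 1 — valid.

x = 5 or x = 7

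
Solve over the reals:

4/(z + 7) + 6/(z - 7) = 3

Multiply both sides by (z + 7)(z - 7):
4(z - 7) + 6(z + 7) = 3(z + 7)(z - 7).
Expand and collect terms: 3z² - 10z - 161 = 0.
By the quadratic formula, z = (10 ± √2032) / 6, so z ≈ 9.1796 or z ≈ -5.8463.
Neither value makes a denominator zero (z ≠ -7, z ≠ 7), so both are valid.

z = -5.8463 or z = 9.1796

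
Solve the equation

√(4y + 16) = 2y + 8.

y = -4 or y = -3

Square both sides: 4y + 16 = (2y + 8)².
Expand and rearrange: 4y² + 28y + 48 = 0.
Solving gives y = -3 or y = -4.
Check each candidate in the original equation:
  y = -3: √(4) = 2, while 2y + 8 = 2 — valid.
  y = -4: √(0) = 0, while 2y + 8 = 0 — valid.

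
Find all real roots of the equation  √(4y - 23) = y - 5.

Square both sides: 4y - 23 = (y - 5)².
Expand and rearrange: y² - 14y + 48 = 0.
Solving gives y = 8 or y = 6.
Check each candidate in the original equation:
  y = 8: √(9) = 3, while y - 5 = 3 — valid.
  y = 6: √(1) = 1, while y - 5 = 1 — valid.

y = 6 or y = 8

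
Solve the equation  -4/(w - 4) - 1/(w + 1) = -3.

w = -0.7398 or w = 5.4065

Multiply both sides by (w - 4)(w + 1):
-4(w + 1) - (w - 4) = -3(w - 4)(w + 1).
Expand and collect terms: -3w^2 + 14w + 12 = 0.
By the quadratic formula, w = (-14 +/- sqrt(340)) / -6, so w ~= -0.7398 or w ~= 5.4065.
Neither value makes a denominator zero (w != 4, w != -1), so both are valid.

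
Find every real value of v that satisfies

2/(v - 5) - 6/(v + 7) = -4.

Multiply both sides by (v - 5)(v + 7):
2(v + 7) - 6(v - 5) = -4(v - 5)(v + 7).
Expand and collect terms: -4v² - 4v + 96 = 0.
By the quadratic formula, v = (4 ± √1552) / -8, so v ≈ -5.4244 or v ≈ 4.4244.
Neither value makes a denominator zero (v ≠ 5, v ≠ -7), so both are valid.

v = -5.4244 or v = 4.4244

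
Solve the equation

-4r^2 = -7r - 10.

Rearrange to standard form: -4r^2 + 7r + 10 = 0.
Discriminant: (7)^2 - 4*(-4)*10 = 209.
Quadratic formula: r = (-7 +/- sqrt(209)) / (-8).
So r = 7/8 - sqrt(209)/8 ~= -0.9321 or r = 7/8 + sqrt(209)/8 ~= 2.6821.

r = -0.9321 or r = 2.6821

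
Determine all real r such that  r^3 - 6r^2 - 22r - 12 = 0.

Possible rational roots are divisors of -12. Testing r = -2 gives 0, so (r + 2) is a factor.
Divide: r^3 - 6r^2 - 22r - 12 = (r + 2)(r^2 - 8r - 6).
Apply the quadratic formula to r^2 - 8r - 6 = 0: r = (8 +/- sqrt(88))/2, i.e. r ~= 8.6904 or r ~= -0.6904.

r = -2 or r = -0.6904 or r = 8.6904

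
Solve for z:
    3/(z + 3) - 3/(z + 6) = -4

Multiply both sides by (z + 3)(z + 6):
3(z + 6) - 3(z + 3) = -4(z + 3)(z + 6).
Expand and collect terms: -4z² - 36z - 81 = 0.
This has the repeated root z = -4.5.
Neither value makes a denominator zero (z ≠ -3, z ≠ -6), so both are valid.

z = -4.5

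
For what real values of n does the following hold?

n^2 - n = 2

n = -1 or n = 2

Bring every term to one side: n^2 - n - 2 = 0.
Factor: (n + 1)(n - 2) = 0.
So n = -1 or n = 2.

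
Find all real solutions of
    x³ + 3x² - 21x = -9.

Rearrange: x³ + 3x² - 21x + 9 = 0.
Possible rational roots are divisors of 9. Testing x = 3 gives 0, so (x - 3) is a factor.
Divide: x³ + 3x² - 21x + 9 = (x - 3)(x² + 6x - 3).
Apply the quadratic formula to x² + 6x - 3 = 0: x = (-6 ± √48)/2, i.e. x ≈ 0.4641 or x ≈ -6.4641.

x = -6.4641 or x = 0.4641 or x = 3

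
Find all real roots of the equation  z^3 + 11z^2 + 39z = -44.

z = -4.618 or z = -4 or z = -2.382

Rearrange: z^3 + 11z^2 + 39z + 44 = 0.
Possible rational roots are divisors of 44. Testing z = -4 gives 0, so (z + 4) is a factor.
Divide: z^3 + 11z^2 + 39z + 44 = (z + 4)(z^2 + 7z + 11).
Apply the quadratic formula to z^2 + 7z + 11 = 0: z = (-7 +/- sqrt(5))/2, i.e. z ~= -2.382 or z ~= -4.618.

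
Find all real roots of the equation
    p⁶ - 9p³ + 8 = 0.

p = 1 or p = 2

Let u = p³. The equation becomes u² - 9u + 8 = 0.
Factor: (u - 8)(u - 1) = 0, so u = 8 or u = 1.
p³ = 8 gives p = 2.
p³ = 1 gives p = 1.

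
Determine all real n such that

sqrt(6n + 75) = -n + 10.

n = 1

Square both sides: 6n + 75 = (-n + 10)^2.
Expand and rearrange: n^2 - 26n + 25 = 0.
Solving gives n = 25 or n = 1.
Check each candidate in the original equation:
  n = 25: sqrt(225) = 15, while -n + 10 = -15 — extraneous.
  n = 1: sqrt(81) = 9, while -n + 10 = 9 — valid.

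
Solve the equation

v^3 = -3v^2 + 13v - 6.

Rearrange: v^3 + 3v^2 - 13v + 6 = 0.
Possible rational roots are divisors of 6. Testing v = 2 gives 0, so (v - 2) is a factor.
Divide: v^3 + 3v^2 - 13v + 6 = (v - 2)(v^2 + 5v - 3).
Apply the quadratic formula to v^2 + 5v - 3 = 0: v = (-5 +/- sqrt(37))/2, i.e. v ~= 0.5414 or v ~= -5.5414.

v = -5.5414 or v = 0.5414 or v = 2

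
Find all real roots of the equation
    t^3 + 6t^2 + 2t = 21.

t = -4.5414 or t = -3 or t = 1.5414

Rearrange: t^3 + 6t^2 + 2t - 21 = 0.
Possible rational roots are divisors of -21. Testing t = -3 gives 0, so (t + 3) is a factor.
Divide: t^3 + 6t^2 + 2t - 21 = (t + 3)(t^2 + 3t - 7).
Apply the quadratic formula to t^2 + 3t - 7 = 0: t = (-3 +/- sqrt(37))/2, i.e. t ~= 1.5414 or t ~= -4.5414.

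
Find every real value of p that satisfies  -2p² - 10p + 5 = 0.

p = -5.458 or p = 0.458

Discriminant: (-10)² − 4·(-2)·5 = 140.
Quadratic formula: p = (10 ± √140) / (-4).
So p = -√(35)/2 - 5/2 ≈ -5.458 or p = -5/2 + √(35)/2 ≈ 0.458.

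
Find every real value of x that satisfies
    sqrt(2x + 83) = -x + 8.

x = -1

Square both sides: 2x + 83 = (-x + 8)^2.
Expand and rearrange: x^2 - 18x - 19 = 0.
Solving gives x = 19 or x = -1.
Check each candidate in the original equation:
  x = 19: sqrt(121) = 11, while -x + 8 = -11 — extraneous.
  x = -1: sqrt(81) = 9, while -x + 8 = 9 — valid.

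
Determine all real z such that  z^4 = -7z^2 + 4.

Let u = z^2. The equation becomes u^2 + 7u - 4 = 0.
By the quadratic formula, u = -7/2 + sqrt(65)/2 or u = -sqrt(65)/2 - 7/2.
z^2 = -7/2 + sqrt(65)/2 gives z = +/-sqrt(-7/2 + sqrt(65)/2) ~= +/-0.7288.
z^2 = -sqrt(65)/2 - 7/2 < 0 has no real solution.

z = -0.7288 or z = 0.7288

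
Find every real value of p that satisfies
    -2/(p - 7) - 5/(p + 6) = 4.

Multiply both sides by (p - 7)(p + 6):
-2(p + 6) - 5(p - 7) = 4(p - 7)(p + 6).
Expand and collect terms: 4p² + 3p - 191 = 0.
By the quadratic formula, p = (-3 ± √3065) / 8, so p ≈ 6.5453 or p ≈ -7.2953.
Neither value makes a denominator zero (p ≠ 7, p ≠ -6), so both are valid.

p = -7.2953 or p = 6.5453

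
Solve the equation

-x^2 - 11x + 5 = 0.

Discriminant: (-11)^2 - 4*(-1)*5 = 141.
Quadratic formula: x = (11 +/- sqrt(141)) / (-2).
So x = -sqrt(141)/2 - 11/2 ~= -11.4372 or x = -11/2 + sqrt(141)/2 ~= 0.4372.

x = -11.4372 or x = 0.4372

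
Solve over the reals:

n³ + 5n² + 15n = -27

n = -3

Rearrange: n³ + 5n² + 15n + 27 = 0.
Possible rational roots are divisors of 27. Testing n = -3 gives 0, so (n + 3) is a factor.
Divide: n³ + 5n² + 15n + 27 = (n + 3)(n² + 2n + 9).
The quadratic n² + 2n + 9 has discriminant -32 < 0, so no further real roots.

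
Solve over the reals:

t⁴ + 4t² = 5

t = -1 or t = 1

Let u = t². The equation becomes u² + 4u - 5 = 0.
Factor: (u - 1)(u + 5) = 0, so u = 1 or u = -5.
t² = 1 gives t = ±1.
t² = -5 < 0 has no real solution.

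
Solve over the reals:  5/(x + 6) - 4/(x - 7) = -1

x = -10.0499 or x = 10.0499

Multiply both sides by (x + 6)(x - 7):
5(x - 7) - 4(x + 6) = -(x + 6)(x - 7).
Expand and collect terms: -x² + 101 = 0.
By the quadratic formula, x = (0 ± √404) / -2, so x ≈ -10.0499 or x ≈ 10.0499.
Neither value makes a denominator zero (x ≠ -6, x ≠ 7), so both are valid.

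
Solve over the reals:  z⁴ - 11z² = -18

z = -3 or z = -1.4142 or z = 1.4142 or z = 3

Let u = z². The equation becomes u² - 11u + 18 = 0.
Factor: (u - 2)(u - 9) = 0, so u = 2 or u = 9.
z² = 2 gives z = ±√(2) ≈ ±1.4142.
z² = 9 gives z = ±3.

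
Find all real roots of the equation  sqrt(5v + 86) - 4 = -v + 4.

Isolate the radical: sqrt(5v + 86) = -v + 8.
Square both sides: 5v + 86 = (-v + 8)^2.
Expand and rearrange: v^2 - 21v - 22 = 0.
Solving gives v = 22 or v = -1.
Check each candidate in the original equation:
  v = 22: sqrt(196) = 14, while -v + 8 = -14 — extraneous.
  v = -1: sqrt(81) = 9, while -v + 8 = 9 — valid.

v = -1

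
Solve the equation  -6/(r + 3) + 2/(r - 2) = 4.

Multiply both sides by (r + 3)(r - 2):
-6(r - 2) + 2(r + 3) = 4(r + 3)(r - 2).
Expand and collect terms: 4r^2 + 8r - 42 = 0.
By the quadratic formula, r = (-8 +/- sqrt(736)) / 8, so r ~= 2.3912 or r ~= -4.3912.
Neither value makes a denominator zero (r != -3, r != 2), so both are valid.

r = -4.3912 or r = 2.3912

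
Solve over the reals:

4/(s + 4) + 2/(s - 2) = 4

Multiply both sides by (s + 4)(s - 2):
4(s - 2) + 2(s + 4) = 4(s + 4)(s - 2).
Expand and collect terms: 4s² + 2s - 32 = 0.
By the quadratic formula, s = (-2 ± √516) / 8, so s ≈ 2.5895 or s ≈ -3.0895.
Neither value makes a denominator zero (s ≠ -4, s ≠ 2), so both are valid.

s = -3.0895 or s = 2.5895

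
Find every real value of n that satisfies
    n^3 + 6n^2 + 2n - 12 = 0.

n = -5.1623 or n = -2 or n = 1.1623

Possible rational roots are divisors of -12. Testing n = -2 gives 0, so (n + 2) is a factor.
Divide: n^3 + 6n^2 + 2n - 12 = (n + 2)(n^2 + 4n - 6).
Apply the quadratic formula to n^2 + 4n - 6 = 0: n = (-4 +/- sqrt(40))/2, i.e. n ~= 1.1623 or n ~= -5.1623.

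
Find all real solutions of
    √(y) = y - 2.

y = 4

Square both sides: y = (y - 2)².
Expand and rearrange: y² - 5y + 4 = 0.
Solving gives y = 4 or y = 1.
Check each candidate in the original equation:
  y = 4: √(4) = 2, while y - 2 = 2 — valid.
  y = 1: √(1) = 1, while y - 2 = -1 — extraneous.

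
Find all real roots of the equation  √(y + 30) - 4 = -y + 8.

y = 6

Isolate the radical: √(y + 30) = -y + 12.
Square both sides: y + 30 = (-y + 12)².
Expand and rearrange: y² - 25y + 114 = 0.
Solving gives y = 19 or y = 6.
Check each candidate in the original equation:
  y = 19: √(49) = 7, while -y + 12 = -7 — extraneous.
  y = 6: √(36) = 6, while -y + 12 = 6 — valid.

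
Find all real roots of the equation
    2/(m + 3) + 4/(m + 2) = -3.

Multiply both sides by (m + 3)(m + 2):
2(m + 2) + 4(m + 3) = -3(m + 3)(m + 2).
Expand and collect terms: -3m^2 - 21m - 34 = 0.
By the quadratic formula, m = (21 +/- sqrt(33)) / -6, so m ~= -4.4574 or m ~= -2.5426.
Neither value makes a denominator zero (m != -3, m != -2), so both are valid.

m = -4.4574 or m = -2.5426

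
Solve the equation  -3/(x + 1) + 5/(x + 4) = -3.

x = -5.3555 or x = -0.3112

Multiply both sides by (x + 1)(x + 4):
-3(x + 4) + 5(x + 1) = -3(x + 1)(x + 4).
Expand and collect terms: -3x² - 17x - 5 = 0.
By the quadratic formula, x = (17 ± √229) / -6, so x ≈ -5.3555 or x ≈ -0.3112.
Neither value makes a denominator zero (x ≠ -1, x ≠ -4), so both are valid.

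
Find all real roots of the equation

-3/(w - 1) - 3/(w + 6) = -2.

w = -4.8079 or w = 2.8079

Multiply both sides by (w - 1)(w + 6):
-3(w + 6) - 3(w - 1) = -2(w - 1)(w + 6).
Expand and collect terms: -2w² - 4w + 27 = 0.
By the quadratic formula, w = (4 ± √232) / -4, so w ≈ -4.8079 or w ≈ 2.8079.
Neither value makes a denominator zero (w ≠ 1, w ≠ -6), so both are valid.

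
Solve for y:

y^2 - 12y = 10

y = -0.7823 or y = 12.7823

Rearrange to standard form: y^2 - 12y - 10 = 0.
Discriminant: (-12)^2 - 4*1*(-10) = 184.
Quadratic formula: y = (12 +/- sqrt(184)) / 2.
So y = 6 + sqrt(46) ~= 12.7823 or y = 6 - sqrt(46) ~= -0.7823.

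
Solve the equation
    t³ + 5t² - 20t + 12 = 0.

t = -7.772 or t = 0.772 or t = 2

Possible rational roots are divisors of 12. Testing t = 2 gives 0, so (t - 2) is a factor.
Divide: t³ + 5t² - 20t + 12 = (t - 2)(t² + 7t - 6).
Apply the quadratic formula to t² + 7t - 6 = 0: t = (-7 ± √73)/2, i.e. t ≈ 0.772 or t ≈ -7.772.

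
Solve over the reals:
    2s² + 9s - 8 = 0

s = -5.2604 or s = 0.7604

Discriminant: (9)² − 4·2·(-8) = 145.
Quadratic formula: s = (-9 ± √145) / 4.
So s = -9/4 + √(145)/4 ≈ 0.7604 or s = -√(145)/4 - 9/4 ≈ -5.2604.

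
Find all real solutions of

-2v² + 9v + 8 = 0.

Discriminant: (9)² − 4·(-2)·8 = 145.
Quadratic formula: v = (-9 ± √145) / (-4).
So v = 9/4 - √(145)/4 ≈ -0.7604 or v = 9/4 + √(145)/4 ≈ 5.2604.

v = -0.7604 or v = 5.2604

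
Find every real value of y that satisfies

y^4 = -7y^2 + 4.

Let u = y^2. The equation becomes u^2 + 7u - 4 = 0.
By the quadratic formula, u = -7/2 + sqrt(65)/2 or u = -sqrt(65)/2 - 7/2.
y^2 = -7/2 + sqrt(65)/2 gives y = +/-sqrt(-7/2 + sqrt(65)/2) ~= +/-0.7288.
y^2 = -sqrt(65)/2 - 7/2 < 0 has no real solution.

y = -0.7288 or y = 0.7288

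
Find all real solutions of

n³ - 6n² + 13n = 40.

Rearrange: n³ - 6n² + 13n - 40 = 0.
Possible rational roots are divisors of -40. Testing n = 5 gives 0, so (n - 5) is a factor.
Divide: n³ - 6n² + 13n - 40 = (n - 5)(n² - n + 8).
The quadratic n² - n + 8 has discriminant -31 < 0, so no further real roots.

n = 5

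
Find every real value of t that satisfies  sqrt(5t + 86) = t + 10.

t = -1

Square both sides: 5t + 86 = (t + 10)^2.
Expand and rearrange: t^2 + 15t + 14 = 0.
Solving gives t = -1 or t = -14.
Check each candidate in the original equation:
  t = -1: sqrt(81) = 9, while t + 10 = 9 — valid.
  t = -14: sqrt(16) = 4, while t + 10 = -4 — extraneous.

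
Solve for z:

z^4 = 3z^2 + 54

z = -3 or z = 3

Let u = z^2. The equation becomes u^2 - 3u - 54 = 0.
Factor: (u - 9)(u + 6) = 0, so u = 9 or u = -6.
z^2 = 9 gives z = +/-3.
z^2 = -6 < 0 has no real solution.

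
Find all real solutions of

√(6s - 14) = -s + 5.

Square both sides: 6s - 14 = (-s + 5)².
Expand and rearrange: s² - 16s + 39 = 0.
Solving gives s = 13 or s = 3.
Check each candidate in the original equation:
  s = 13: √(64) = 8, while -s + 5 = -8 — extraneous.
  s = 3: √(4) = 2, while -s + 5 = 2 — valid.

s = 3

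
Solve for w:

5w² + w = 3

Rearrange to standard form: 5w² + w - 3 = 0.
Discriminant: (1)² − 4·5·(-3) = 61.
Quadratic formula: w = (-1 ± √61) / 10.
So w = -1/10 + √(61)/10 ≈ 0.681 or w = -√(61)/10 - 1/10 ≈ -0.881.

w = -0.881 or w = 0.681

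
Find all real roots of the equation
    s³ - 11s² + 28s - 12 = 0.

Possible rational roots are divisors of -12. Testing s = 3 gives 0, so (s - 3) is a factor.
Divide: s³ - 11s² + 28s - 12 = (s - 3)(s² - 8s + 4).
Apply the quadratic formula to s² - 8s + 4 = 0: s = (8 ± √48)/2, i.e. s ≈ 7.4641 or s ≈ 0.5359.

s = 0.5359 or s = 3 or s = 7.4641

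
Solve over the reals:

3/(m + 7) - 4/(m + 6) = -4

m = -7.443 or m = -5.307

Multiply both sides by (m + 7)(m + 6):
3(m + 6) - 4(m + 7) = -4(m + 7)(m + 6).
Expand and collect terms: -4m² - 51m - 158 = 0.
By the quadratic formula, m = (51 ± √73) / -8, so m ≈ -7.443 or m ≈ -5.307.
Neither value makes a denominator zero (m ≠ -7, m ≠ -6), so both are valid.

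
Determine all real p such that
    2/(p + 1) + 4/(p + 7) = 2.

Multiply both sides by (p + 1)(p + 7):
2(p + 7) + 4(p + 1) = 2(p + 1)(p + 7).
Expand and collect terms: 2p^2 + 10p - 4 = 0.
By the quadratic formula, p = (-10 +/- sqrt(132)) / 4, so p ~= 0.3723 or p ~= -5.3723.
Neither value makes a denominator zero (p != -1, p != -7), so both are valid.

p = -5.3723 or p = 0.3723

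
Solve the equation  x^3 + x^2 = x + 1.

x = -1 or x = 1

Rearrange: x^3 + x^2 - x - 1 = 0.
Possible rational roots are divisors of -1. Testing x = 1 gives 0, so (x - 1) is a factor.
Divide: x^3 + x^2 - x - 1 = (x - 1)(x^2 + 2x + 1).
The quadratic has the repeated root x = -1.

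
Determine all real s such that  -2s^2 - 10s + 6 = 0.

Discriminant: (-10)^2 - 4*(-2)*6 = 148.
Quadratic formula: s = (10 +/- sqrt(148)) / (-4).
So s = -sqrt(37)/2 - 5/2 ~= -5.5414 or s = -5/2 + sqrt(37)/2 ~= 0.5414.

s = -5.5414 or s = 0.5414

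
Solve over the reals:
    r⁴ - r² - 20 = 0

Let u = r². The equation becomes u² - u - 20 = 0.
Factor: (u - 5)(u + 4) = 0, so u = 5 or u = -4.
r² = 5 gives r = ±√(5) ≈ ±2.2361.
r² = -4 < 0 has no real solution.

r = -2.2361 or r = 2.2361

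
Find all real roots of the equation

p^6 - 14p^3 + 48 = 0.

Let u = p^3. The equation becomes u^2 - 14u + 48 = 0.
Factor: (u - 6)(u - 8) = 0, so u = 6 or u = 8.
p^3 = 6 gives p = (6)^(1/3) ~= 1.8171.
p^3 = 8 gives p = 2.

p = 1.8171 or p = 2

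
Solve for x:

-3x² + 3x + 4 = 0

Discriminant: (3)² − 4·(-3)·4 = 57.
Quadratic formula: x = (-3 ± √57) / (-6).
So x = 1/2 - √(57)/6 ≈ -0.7583 or x = 1/2 + √(57)/6 ≈ 1.7583.

x = -0.7583 or x = 1.7583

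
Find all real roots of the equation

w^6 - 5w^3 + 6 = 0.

w = 1.2599 or w = 1.4422

Let u = w^3. The equation becomes u^2 - 5u + 6 = 0.
Factor: (u - 2)(u - 3) = 0, so u = 2 or u = 3.
w^3 = 2 gives w = (2)^(1/3) ~= 1.2599.
w^3 = 3 gives w = (3)^(1/3) ~= 1.4422.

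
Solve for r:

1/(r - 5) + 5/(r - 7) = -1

Multiply both sides by (r - 5)(r - 7):
(r - 7) + 5(r - 5) = -(r - 5)(r - 7).
Expand and collect terms: -r^2 + 6r - 3 = 0.
By the quadratic formula, r = (-6 +/- sqrt(24)) / -2, so r ~= 0.5505 or r ~= 5.4495.
Neither value makes a denominator zero (r != 5, r != 7), so both are valid.

r = 0.5505 or r = 5.4495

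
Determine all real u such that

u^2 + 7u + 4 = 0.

u = -6.3723 or u = -0.6277

Discriminant: (7)^2 - 4*1*4 = 33.
Quadratic formula: u = (-7 +/- sqrt(33)) / 2.
So u = -7/2 + sqrt(33)/2 ~= -0.6277 or u = -7/2 - sqrt(33)/2 ~= -6.3723.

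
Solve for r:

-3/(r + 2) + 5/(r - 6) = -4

r = -1.0895 or r = 4.5895

Multiply both sides by (r + 2)(r - 6):
-3(r - 6) + 5(r + 2) = -4(r + 2)(r - 6).
Expand and collect terms: -4r² + 14r + 20 = 0.
By the quadratic formula, r = (-14 ± √516) / -8, so r ≈ -1.0895 or r ≈ 4.5895.
Neither value makes a denominator zero (r ≠ -2, r ≠ 6), so both are valid.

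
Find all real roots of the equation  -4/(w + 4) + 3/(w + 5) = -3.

w = -5.5352 or w = -3.1315

Multiply both sides by (w + 4)(w + 5):
-4(w + 5) + 3(w + 4) = -3(w + 4)(w + 5).
Expand and collect terms: -3w² - 26w - 52 = 0.
By the quadratic formula, w = (26 ± √52) / -6, so w ≈ -5.5352 or w ≈ -3.1315.
Neither value makes a denominator zero (w ≠ -4, w ≠ -5), so both are valid.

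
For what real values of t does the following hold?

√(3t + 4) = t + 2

Square both sides: 3t + 4 = (t + 2)².
Expand and rearrange: t² + t = 0.
Solving gives t = 0 or t = -1.
Check each candidate in the original equation:
  t = 0: √(4) = 2, while t + 2 = 2 — valid.
  t = -1: √(1) = 1, while t + 2 = 1 — valid.

t = -1 or t = 0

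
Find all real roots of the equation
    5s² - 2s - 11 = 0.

s = -1.2967 or s = 1.6967

Discriminant: (-2)² − 4·5·(-11) = 224.
Quadratic formula: s = (2 ± √224) / 10.
So s = 1/5 + 2·√(14)/5 ≈ 1.6967 or s = 1/5 - 2·√(14)/5 ≈ -1.2967.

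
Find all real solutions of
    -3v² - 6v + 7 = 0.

Discriminant: (-6)² − 4·(-3)·7 = 120.
Quadratic formula: v = (6 ± √120) / (-6).
So v = -√(30)/3 - 1 ≈ -2.8257 or v = -1 + √(30)/3 ≈ 0.8257.

v = -2.8257 or v = 0.8257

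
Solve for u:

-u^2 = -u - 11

u = -2.8541 or u = 3.8541

Rearrange to standard form: -u^2 + u + 11 = 0.
Discriminant: (1)^2 - 4*(-1)*11 = 45.
Quadratic formula: u = (-1 +/- sqrt(45)) / (-2).
So u = 1/2 - 3*sqrt(5)/2 ~= -2.8541 or u = 1/2 + 3*sqrt(5)/2 ~= 3.8541.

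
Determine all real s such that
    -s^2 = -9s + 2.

Rearrange to standard form: -s^2 + 9s - 2 = 0.
Discriminant: (9)^2 - 4*(-1)*(-2) = 73.
Quadratic formula: s = (-9 +/- sqrt(73)) / (-2).
So s = 9/2 - sqrt(73)/2 ~= 0.228 or s = sqrt(73)/2 + 9/2 ~= 8.772.

s = 0.228 or s = 8.772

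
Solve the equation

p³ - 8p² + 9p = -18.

p = -1 or p = 3 or p = 6

Rearrange: p³ - 8p² + 9p + 18 = 0.
Possible rational roots are divisors of 18. Testing p = 3 gives 0, so (p - 3) is a factor.
Divide: p³ - 8p² + 9p + 18 = (p - 3)(p² - 5p - 6).
Factor the quadratic: p = 6 or p = -1.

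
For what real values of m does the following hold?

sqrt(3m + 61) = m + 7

Square both sides: 3m + 61 = (m + 7)^2.
Expand and rearrange: m^2 + 11m - 12 = 0.
Solving gives m = 1 or m = -12.
Check each candidate in the original equation:
  m = 1: sqrt(64) = 8, while m + 7 = 8 — valid.
  m = -12: sqrt(25) = 5, while m + 7 = -5 — extraneous.

m = 1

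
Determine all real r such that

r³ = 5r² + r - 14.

r = -1.5414 or r = 2 or r = 4.5414

Rearrange: r³ - 5r² - r + 14 = 0.
Possible rational roots are divisors of 14. Testing r = 2 gives 0, so (r - 2) is a factor.
Divide: r³ - 5r² - r + 14 = (r - 2)(r² - 3r - 7).
Apply the quadratic formula to r² - 3r - 7 = 0: r = (3 ± √37)/2, i.e. r ≈ 4.5414 or r ≈ -1.5414.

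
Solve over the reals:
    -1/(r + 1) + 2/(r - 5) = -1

Multiply both sides by (r + 1)(r - 5):
-(r - 5) + 2(r + 1) = -(r + 1)(r - 5).
Expand and collect terms: -r² + 3r - 2 = 0.
Factor or apply the quadratic formula: r = 1 or r = 2.
Neither value makes a denominator zero (r ≠ -1, r ≠ 5), so both are valid.

r = 1 or r = 2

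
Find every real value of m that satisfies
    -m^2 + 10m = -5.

m = -0.4772 or m = 10.4772

Rearrange to standard form: -m^2 + 10m + 5 = 0.
Discriminant: (10)^2 - 4*(-1)*5 = 120.
Quadratic formula: m = (-10 +/- sqrt(120)) / (-2).
So m = 5 - sqrt(30) ~= -0.4772 or m = 5 + sqrt(30) ~= 10.4772.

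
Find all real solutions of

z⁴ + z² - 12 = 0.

Let u = z². The equation becomes u² + u - 12 = 0.
Factor: (u - 3)(u + 4) = 0, so u = 3 or u = -4.
z² = 3 gives z = ±√(3) ≈ ±1.7321.
z² = -4 < 0 has no real solution.

z = -1.7321 or z = 1.7321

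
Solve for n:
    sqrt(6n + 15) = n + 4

n = -1

Square both sides: 6n + 15 = (n + 4)^2.
Expand and rearrange: n^2 + 2n + 1 = 0.
This gives the repeated root n = -1.
Check in the original equation:
  n = -1: sqrt(9) = 3, while n + 4 = 3 — valid.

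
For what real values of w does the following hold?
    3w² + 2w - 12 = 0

w = -2.3609 or w = 1.6943

Discriminant: (2)² − 4·3·(-12) = 148.
Quadratic formula: w = (-2 ± √148) / 6.
So w = -1/3 + √(37)/3 ≈ 1.6943 or w = -√(37)/3 - 1/3 ≈ -2.3609.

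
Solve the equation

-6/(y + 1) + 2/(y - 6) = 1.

y = -6.1521 or y = 7.1521

Multiply both sides by (y + 1)(y - 6):
-6(y - 6) + 2(y + 1) = (y + 1)(y - 6).
Expand and collect terms: y² - y - 44 = 0.
By the quadratic formula, y = (1 ± √177) / 2, so y ≈ 7.1521 or y ≈ -6.1521.
Neither value makes a denominator zero (y ≠ -1, y ≠ 6), so both are valid.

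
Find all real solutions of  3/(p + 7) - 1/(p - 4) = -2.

Multiply both sides by (p + 7)(p - 4):
3(p - 4) - (p + 7) = -2(p + 7)(p - 4).
Expand and collect terms: -2p^2 - 8p + 75 = 0.
By the quadratic formula, p = (8 +/- sqrt(664)) / -4, so p ~= -8.442 or p ~= 4.442.
Neither value makes a denominator zero (p != -7, p != 4), so both are valid.

p = -8.442 or p = 4.442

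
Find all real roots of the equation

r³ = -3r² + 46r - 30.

Rearrange: r³ + 3r² - 46r + 30 = 0.
Possible rational roots are divisors of 30. Testing r = 5 gives 0, so (r - 5) is a factor.
Divide: r³ + 3r² - 46r + 30 = (r - 5)(r² + 8r - 6).
Apply the quadratic formula to r² + 8r - 6 = 0: r = (-8 ± √88)/2, i.e. r ≈ 0.6904 or r ≈ -8.6904.

r = -8.6904 or r = 0.6904 or r = 5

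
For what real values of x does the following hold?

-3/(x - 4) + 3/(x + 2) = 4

x = -1.1213 or x = 3.1213

Multiply both sides by (x - 4)(x + 2):
-3(x + 2) + 3(x - 4) = 4(x - 4)(x + 2).
Expand and collect terms: 4x² - 8x - 14 = 0.
By the quadratic formula, x = (8 ± √288) / 8, so x ≈ 3.1213 or x ≈ -1.1213.
Neither value makes a denominator zero (x ≠ 4, x ≠ -2), so both are valid.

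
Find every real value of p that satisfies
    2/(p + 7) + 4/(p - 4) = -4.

p = -7.5474 or p = 3.0474

Multiply both sides by (p + 7)(p - 4):
2(p - 4) + 4(p + 7) = -4(p + 7)(p - 4).
Expand and collect terms: -4p² - 18p + 92 = 0.
By the quadratic formula, p = (18 ± √1796) / -8, so p ≈ -7.5474 or p ≈ 3.0474.
Neither value makes a denominator zero (p ≠ -7, p ≠ 4), so both are valid.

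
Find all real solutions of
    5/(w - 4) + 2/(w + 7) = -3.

w = -7.7766 or w = 2.4432

Multiply both sides by (w - 4)(w + 7):
5(w + 7) + 2(w - 4) = -3(w - 4)(w + 7).
Expand and collect terms: -3w² - 16w + 57 = 0.
By the quadratic formula, w = (16 ± √940) / -6, so w ≈ -7.7766 or w ≈ 2.4432.
Neither value makes a denominator zero (w ≠ 4, w ≠ -7), so both are valid.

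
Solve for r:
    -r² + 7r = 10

Bring every term to one side: -r² + 7r - 10 = 0.
Factor: -1(r - 2)(r - 5) = 0.
So r = 2 or r = 5.

r = 2 or r = 5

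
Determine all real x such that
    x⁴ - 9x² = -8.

Let u = x². The equation becomes u² - 9u + 8 = 0.
Factor: (u - 8)(u - 1) = 0, so u = 8 or u = 1.
x² = 8 gives x = ±2·√(2) ≈ ±2.8284.
x² = 1 gives x = ±1.

x = -2.8284 or x = -1 or x = 1 or x = 2.8284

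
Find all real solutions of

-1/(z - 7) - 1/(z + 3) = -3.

Multiply both sides by (z - 7)(z + 3):
-(z + 3) - (z - 7) = -3(z - 7)(z + 3).
Expand and collect terms: -3z^2 + 14z + 59 = 0.
By the quadratic formula, z = (-14 +/- sqrt(904)) / -6, so z ~= -2.6778 or z ~= 7.3444.
Neither value makes a denominator zero (z != 7, z != -3), so both are valid.

z = -2.6778 or z = 7.3444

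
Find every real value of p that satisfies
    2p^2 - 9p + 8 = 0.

Discriminant: (-9)^2 - 4*2*8 = 17.
Quadratic formula: p = (9 +/- sqrt(17)) / 4.
So p = sqrt(17)/4 + 9/4 ~= 3.2808 or p = 9/4 - sqrt(17)/4 ~= 1.2192.

p = 1.2192 or p = 3.2808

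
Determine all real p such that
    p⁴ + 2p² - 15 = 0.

Let u = p². The equation becomes u² + 2u - 15 = 0.
Factor: (u - 3)(u + 5) = 0, so u = 3 or u = -5.
p² = 3 gives p = ±√(3) ≈ ±1.7321.
p² = -5 < 0 has no real solution.

p = -1.7321 or p = 1.7321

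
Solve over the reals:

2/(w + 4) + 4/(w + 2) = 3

w = -3.633 or w = -0.367

Multiply both sides by (w + 4)(w + 2):
2(w + 2) + 4(w + 4) = 3(w + 4)(w + 2).
Expand and collect terms: 3w² + 12w + 4 = 0.
By the quadratic formula, w = (-12 ± √96) / 6, so w ≈ -0.367 or w ≈ -3.633.
Neither value makes a denominator zero (w ≠ -4, w ≠ -2), so both are valid.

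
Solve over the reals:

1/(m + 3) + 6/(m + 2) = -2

m = -5.6861 or m = -2.8139

Multiply both sides by (m + 3)(m + 2):
(m + 2) + 6(m + 3) = -2(m + 3)(m + 2).
Expand and collect terms: -2m^2 - 17m - 32 = 0.
By the quadratic formula, m = (17 +/- sqrt(33)) / -4, so m ~= -5.6861 or m ~= -2.8139.
Neither value makes a denominator zero (m != -3, m != -2), so both are valid.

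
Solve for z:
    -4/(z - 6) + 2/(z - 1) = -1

z = -0.217 or z = 9.217

Multiply both sides by (z - 6)(z - 1):
-4(z - 1) + 2(z - 6) = -(z - 6)(z - 1).
Expand and collect terms: -z² + 9z + 2 = 0.
By the quadratic formula, z = (-9 ± √89) / -2, so z ≈ -0.217 or z ≈ 9.217.
Neither value makes a denominator zero (z ≠ 6, z ≠ 1), so both are valid.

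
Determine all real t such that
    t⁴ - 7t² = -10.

Let u = t². The equation becomes u² - 7u + 10 = 0.
Factor: (u - 2)(u - 5) = 0, so u = 2 or u = 5.
t² = 2 gives t = ±√(2) ≈ ±1.4142.
t² = 5 gives t = ±√(5) ≈ ±2.2361.

t = -2.2361 or t = -1.4142 or t = 1.4142 or t = 2.2361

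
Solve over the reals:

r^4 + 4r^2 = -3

Let u = r^2. The equation becomes u^2 + 4u + 3 = 0.
Factor: (u + 1)(u + 3) = 0, so u = -1 or u = -3.
r^2 = -1 < 0 has no real solution.
r^2 = -3 < 0 has no real solution.

No real solutions.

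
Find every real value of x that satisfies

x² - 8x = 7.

x = -0.7958 or x = 8.7958

Rearrange to standard form: x² - 8x - 7 = 0.
Discriminant: (-8)² − 4·1·(-7) = 92.
Quadratic formula: x = (8 ± √92) / 2.
So x = 4 + √(23) ≈ 8.7958 or x = 4 - √(23) ≈ -0.7958.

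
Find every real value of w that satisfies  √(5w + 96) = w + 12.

w = -3

Square both sides: 5w + 96 = (w + 12)².
Expand and rearrange: w² + 19w + 48 = 0.
Solving gives w = -3 or w = -16.
Check each candidate in the original equation:
  w = -3: √(81) = 9, while w + 12 = 9 — valid.
  w = -16: √(16) = 4, while w + 12 = -4 — extraneous.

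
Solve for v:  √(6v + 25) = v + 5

Square both sides: 6v + 25 = (v + 5)².
Expand and rearrange: v² + 4v = 0.
Solving gives v = 0 or v = -4.
Check each candidate in the original equation:
  v = 0: √(25) = 5, while v + 5 = 5 — valid.
  v = -4: √(1) = 1, while v + 5 = 1 — valid.

v = -4 or v = 0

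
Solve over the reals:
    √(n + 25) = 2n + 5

Square both sides: n + 25 = (2n + 5)².
Expand and rearrange: 4n² + 19n = 0.
Solving gives n = 0 or n = -4.75.
Check each candidate in the original equation:
  n = 0: √(25) = 5, while 2n + 5 = 5 — valid.
  n = -4.75: √(20.25) = 4.5, while 2n + 5 = -4.5 — extraneous.

n = 0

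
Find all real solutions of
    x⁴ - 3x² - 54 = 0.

Let u = x². The equation becomes u² - 3u - 54 = 0.
Factor: (u - 9)(u + 6) = 0, so u = 9 or u = -6.
x² = 9 gives x = ±3.
x² = -6 < 0 has no real solution.

x = -3 or x = 3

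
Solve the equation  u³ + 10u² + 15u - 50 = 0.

Possible rational roots are divisors of -50. Testing u = -5 gives 0, so (u + 5) is a factor.
Divide: u³ + 10u² + 15u - 50 = (u + 5)(u² + 5u - 10).
Apply the quadratic formula to u² + 5u - 10 = 0: u = (-5 ± √65)/2, i.e. u ≈ 1.5311 or u ≈ -6.5311.

u = -6.5311 or u = -5 or u = 1.5311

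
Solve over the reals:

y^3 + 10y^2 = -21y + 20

Rearrange: y^3 + 10y^2 + 21y - 20 = 0.
Possible rational roots are divisors of -20. Testing y = -5 gives 0, so (y + 5) is a factor.
Divide: y^3 + 10y^2 + 21y - 20 = (y + 5)(y^2 + 5y - 4).
Apply the quadratic formula to y^2 + 5y - 4 = 0: y = (-5 +/- sqrt(41))/2, i.e. y ~= 0.7016 or y ~= -5.7016.

y = -5.7016 or y = -5 or y = 0.7016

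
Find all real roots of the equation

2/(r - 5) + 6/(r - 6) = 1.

Multiply both sides by (r - 5)(r - 6):
2(r - 6) + 6(r - 5) = (r - 5)(r - 6).
Expand and collect terms: r² - 19r + 72 = 0.
By the quadratic formula, r = (19 ± √73) / 2, so r ≈ 13.772 or r ≈ 5.228.
Neither value makes a denominator zero (r ≠ 5, r ≠ 6), so both are valid.

r = 5.228 or r = 13.772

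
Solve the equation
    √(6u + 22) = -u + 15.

Square both sides: 6u + 22 = (-u + 15)².
Expand and rearrange: u² - 36u + 203 = 0.
Solving gives u = 29 or u = 7.
Check each candidate in the original equation:
  u = 29: √(196) = 14, while -u + 15 = -14 — extraneous.
  u = 7: √(64) = 8, while -u + 15 = 8 — valid.

u = 7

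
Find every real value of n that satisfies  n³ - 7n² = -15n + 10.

Rearrange: n³ - 7n² + 15n - 10 = 0.
Possible rational roots are divisors of -10. Testing n = 2 gives 0, so (n - 2) is a factor.
Divide: n³ - 7n² + 15n - 10 = (n - 2)(n² - 5n + 5).
Apply the quadratic formula to n² - 5n + 5 = 0: n = (5 ± √5)/2, i.e. n ≈ 3.618 or n ≈ 1.382.

n = 1.382 or n = 2 or n = 3.618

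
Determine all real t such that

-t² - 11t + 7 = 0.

t = -11.6033 or t = 0.6033

Discriminant: (-11)² − 4·(-1)·7 = 149.
Quadratic formula: t = (11 ± √149) / (-2).
So t = -√(149)/2 - 11/2 ≈ -11.6033 or t = -11/2 + √(149)/2 ≈ 0.6033.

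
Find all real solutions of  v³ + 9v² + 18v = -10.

Rearrange: v³ + 9v² + 18v + 10 = 0.
Possible rational roots are divisors of 10. Testing v = -1 gives 0, so (v + 1) is a factor.
Divide: v³ + 9v² + 18v + 10 = (v + 1)(v² + 8v + 10).
Apply the quadratic formula to v² + 8v + 10 = 0: v = (-8 ± √24)/2, i.e. v ≈ -1.5505 or v ≈ -6.4495.

v = -6.4495 or v = -1.5505 or v = -1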